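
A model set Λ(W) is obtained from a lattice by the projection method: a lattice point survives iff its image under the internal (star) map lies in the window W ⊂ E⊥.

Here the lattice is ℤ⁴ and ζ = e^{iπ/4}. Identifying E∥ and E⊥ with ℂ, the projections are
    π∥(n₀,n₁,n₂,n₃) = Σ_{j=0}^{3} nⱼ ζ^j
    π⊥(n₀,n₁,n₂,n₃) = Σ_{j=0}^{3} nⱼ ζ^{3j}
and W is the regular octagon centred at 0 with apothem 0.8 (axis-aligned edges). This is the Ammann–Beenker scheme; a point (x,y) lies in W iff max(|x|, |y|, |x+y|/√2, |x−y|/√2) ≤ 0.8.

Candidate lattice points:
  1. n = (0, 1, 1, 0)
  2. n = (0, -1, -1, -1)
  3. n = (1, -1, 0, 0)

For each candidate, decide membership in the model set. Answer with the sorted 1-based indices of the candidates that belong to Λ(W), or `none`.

With ζ = e^{iπ/4} the internal vectors are ζ^0,ζ^3,ζ^6,ζ^9.
candidate 1: n = (0, 1, 1, 0) → π⊥ ≈ (-0.70711, -0.29289); max(|x|,|y|,|x±y|/√2) = 0.70711 ≤ 0.8 ⇒ ∈ W
candidate 2: n = (0, -1, -1, -1) → π⊥ ≈ (+0.00000, -0.41421); max(|x|,|y|,|x±y|/√2) = 0.41421 ≤ 0.8 ⇒ ∈ W
candidate 3: n = (1, -1, 0, 0) → π⊥ ≈ (+1.70711, -0.70711); max(|x|,|y|,|x±y|/√2) = 1.70711 > 0.8 ⇒ ∉ W

1, 2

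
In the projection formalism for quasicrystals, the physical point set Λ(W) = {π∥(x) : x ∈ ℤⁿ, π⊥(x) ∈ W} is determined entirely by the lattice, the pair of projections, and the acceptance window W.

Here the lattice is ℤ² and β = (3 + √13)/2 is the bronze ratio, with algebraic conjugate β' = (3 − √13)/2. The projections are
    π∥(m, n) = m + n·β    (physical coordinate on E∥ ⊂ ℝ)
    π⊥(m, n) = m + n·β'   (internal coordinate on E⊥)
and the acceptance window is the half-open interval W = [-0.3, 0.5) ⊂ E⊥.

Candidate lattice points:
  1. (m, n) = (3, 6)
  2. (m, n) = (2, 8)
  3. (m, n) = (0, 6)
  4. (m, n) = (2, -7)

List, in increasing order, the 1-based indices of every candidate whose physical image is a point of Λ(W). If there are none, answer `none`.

β' = (3−√13)/2 ≈ -0.30278.
[1] lift (3,6): star map gives 1.18335; window check -0.3 ≤ 1.18335 < 0.5 is false → out
[2] lift (2,8): star map gives -0.42221; window check -0.3 ≤ -0.42221 < 0.5 is false → out
[3] lift (0,6): star map gives -1.81665; window check -0.3 ≤ -1.81665 < 0.5 is false → out
[4] lift (2,-7): star map gives 4.11943; window check -0.3 ≤ 4.11943 < 0.5 is false → out

none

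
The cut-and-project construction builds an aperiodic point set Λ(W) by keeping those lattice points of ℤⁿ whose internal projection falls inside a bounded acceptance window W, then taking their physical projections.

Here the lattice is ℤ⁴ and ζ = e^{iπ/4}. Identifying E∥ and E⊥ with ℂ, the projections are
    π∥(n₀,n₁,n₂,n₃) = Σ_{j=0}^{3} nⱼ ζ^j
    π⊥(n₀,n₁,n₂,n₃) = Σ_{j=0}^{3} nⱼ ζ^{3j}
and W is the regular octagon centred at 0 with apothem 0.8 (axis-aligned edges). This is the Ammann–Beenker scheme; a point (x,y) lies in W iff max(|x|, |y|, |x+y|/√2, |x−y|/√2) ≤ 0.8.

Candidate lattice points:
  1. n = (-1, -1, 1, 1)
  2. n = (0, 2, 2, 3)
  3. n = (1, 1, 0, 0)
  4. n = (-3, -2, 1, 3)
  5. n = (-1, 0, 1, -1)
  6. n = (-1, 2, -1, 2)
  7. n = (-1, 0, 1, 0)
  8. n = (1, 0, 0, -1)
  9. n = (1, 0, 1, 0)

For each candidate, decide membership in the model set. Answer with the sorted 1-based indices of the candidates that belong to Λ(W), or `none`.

3, 4, 8

Internal map: ζ^{3j} for j=0..3 gives (1,0), (−√2/2,√2/2), (0,−1), (√2/2,√2/2).
candidate 1: n = (-1, -1, 1, 1) → π⊥ ≈ (+0.4142, -1.0000); max(|x|,|y|,|x±y|/√2) = 1.0000 > 0.8 ⇒ ∉ W
candidate 2: n = (0, 2, 2, 3) → π⊥ ≈ (+0.7071, +1.5355); max(|x|,|y|,|x±y|/√2) = 1.5858 > 0.8 ⇒ ∉ W
candidate 3: n = (1, 1, 0, 0) → π⊥ ≈ (+0.2929, +0.7071); max(|x|,|y|,|x±y|/√2) = 0.7071 ≤ 0.8 ⇒ ∈ W
candidate 4: n = (-3, -2, 1, 3) → π⊥ ≈ (+0.5355, -0.2929); max(|x|,|y|,|x±y|/√2) = 0.5858 ≤ 0.8 ⇒ ∈ W
candidate 5: n = (-1, 0, 1, -1) → π⊥ ≈ (-1.7071, -1.7071); max(|x|,|y|,|x±y|/√2) = 2.4142 > 0.8 ⇒ ∉ W
candidate 6: n = (-1, 2, -1, 2) → π⊥ ≈ (-1.0000, +3.8284); max(|x|,|y|,|x±y|/√2) = 3.8284 > 0.8 ⇒ ∉ W
candidate 7: n = (-1, 0, 1, 0) → π⊥ ≈ (-1.0000, -1.0000); max(|x|,|y|,|x±y|/√2) = 1.4142 > 0.8 ⇒ ∉ W
candidate 8: n = (1, 0, 0, -1) → π⊥ ≈ (+0.2929, -0.7071); max(|x|,|y|,|x±y|/√2) = 0.7071 ≤ 0.8 ⇒ ∈ W
candidate 9: n = (1, 0, 1, 0) → π⊥ ≈ (+1.0000, -1.0000); max(|x|,|y|,|x±y|/√2) = 1.4142 > 0.8 ⇒ ∉ W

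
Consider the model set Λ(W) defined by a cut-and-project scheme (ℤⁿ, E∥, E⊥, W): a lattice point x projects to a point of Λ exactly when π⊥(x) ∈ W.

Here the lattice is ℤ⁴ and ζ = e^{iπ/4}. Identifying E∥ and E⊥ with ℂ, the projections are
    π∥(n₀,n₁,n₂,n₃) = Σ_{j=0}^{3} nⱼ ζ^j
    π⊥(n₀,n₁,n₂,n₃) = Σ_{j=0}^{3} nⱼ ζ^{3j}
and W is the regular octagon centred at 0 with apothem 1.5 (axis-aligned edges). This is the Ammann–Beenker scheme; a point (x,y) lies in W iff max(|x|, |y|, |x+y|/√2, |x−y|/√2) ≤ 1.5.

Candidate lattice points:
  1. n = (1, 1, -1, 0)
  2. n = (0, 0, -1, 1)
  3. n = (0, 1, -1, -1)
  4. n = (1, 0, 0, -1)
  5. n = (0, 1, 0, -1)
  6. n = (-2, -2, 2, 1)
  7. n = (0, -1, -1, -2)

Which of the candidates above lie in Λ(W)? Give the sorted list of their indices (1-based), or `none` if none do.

Internal map: ζ^{3j} for j=0..3 gives (1,0), (−√2/2,√2/2), (0,−1), (√2/2,√2/2).
candidate 1: n = (1, 1, -1, 0) → π⊥ ≈ (+0.292893, +1.707107); max(|x|,|y|,|x±y|/√2) = 1.707107 > 1.5 ⇒ ∉ W
candidate 2: n = (0, 0, -1, 1) → π⊥ ≈ (+0.707107, +1.707107); max(|x|,|y|,|x±y|/√2) = 1.707107 > 1.5 ⇒ ∉ W
candidate 3: n = (0, 1, -1, -1) → π⊥ ≈ (-1.414214, +1.000000); max(|x|,|y|,|x±y|/√2) = 1.707107 > 1.5 ⇒ ∉ W
candidate 4: n = (1, 0, 0, -1) → π⊥ ≈ (+0.292893, -0.707107); max(|x|,|y|,|x±y|/√2) = 0.707107 ≤ 1.5 ⇒ ∈ W
candidate 5: n = (0, 1, 0, -1) → π⊥ ≈ (-1.414214, +0.000000); max(|x|,|y|,|x±y|/√2) = 1.414214 ≤ 1.5 ⇒ ∈ W
candidate 6: n = (-2, -2, 2, 1) → π⊥ ≈ (+0.121320, -2.707107); max(|x|,|y|,|x±y|/√2) = 2.707107 > 1.5 ⇒ ∉ W
candidate 7: n = (0, -1, -1, -2) → π⊥ ≈ (-0.707107, -1.121320); max(|x|,|y|,|x±y|/√2) = 1.292893 ≤ 1.5 ⇒ ∈ W

4, 5, 7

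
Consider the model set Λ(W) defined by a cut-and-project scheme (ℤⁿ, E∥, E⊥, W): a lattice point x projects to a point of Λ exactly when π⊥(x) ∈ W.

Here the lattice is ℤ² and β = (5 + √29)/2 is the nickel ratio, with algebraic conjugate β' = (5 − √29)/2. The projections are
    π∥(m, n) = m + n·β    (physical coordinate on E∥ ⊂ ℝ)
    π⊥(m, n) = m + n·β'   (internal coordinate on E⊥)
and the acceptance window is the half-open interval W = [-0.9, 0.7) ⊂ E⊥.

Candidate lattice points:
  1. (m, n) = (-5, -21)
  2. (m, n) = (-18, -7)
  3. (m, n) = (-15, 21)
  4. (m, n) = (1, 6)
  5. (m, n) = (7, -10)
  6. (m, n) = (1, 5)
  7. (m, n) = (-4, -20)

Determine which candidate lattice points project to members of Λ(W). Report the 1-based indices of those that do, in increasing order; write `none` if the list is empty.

4, 6, 7

Numerically β ≈ 5.19258 and β' = −1/β ≈ -0.19258.
candidate 1: (m,n)=(-5,-21) → π∥ = -5-21·β ≈ -114.04423, π⊥ = -5-21·β' ≈ -0.95577 ∉ [-0.9, 0.7) ⇒ out
candidate 2: (m,n)=(-18,-7) → π∥ = -18-7·β ≈ -54.34808, π⊥ = -18-7·β' ≈ -16.65192 ∉ [-0.9, 0.7) ⇒ out
candidate 3: (m,n)=(-15,21) → π∥ = -15+21·β ≈ 94.04423, π⊥ = -15+21·β' ≈ -19.04423 ∉ [-0.9, 0.7) ⇒ out
candidate 4: (m,n)=(1,6) → π∥ = 1+6·β ≈ 32.15549, π⊥ = 1+6·β' ≈ -0.15549 ∈ [-0.9, 0.7) ⇒ IN Λ
candidate 5: (m,n)=(7,-10) → π∥ = 7-10·β ≈ -44.92582, π⊥ = 7-10·β' ≈ 8.92582 ∉ [-0.9, 0.7) ⇒ out
candidate 6: (m,n)=(1,5) → π∥ = 1+5·β ≈ 26.96291, π⊥ = 1+5·β' ≈ 0.03709 ∈ [-0.9, 0.7) ⇒ IN Λ
candidate 7: (m,n)=(-4,-20) → π∥ = -4-20·β ≈ -107.85165, π⊥ = -4-20·β' ≈ -0.14835 ∈ [-0.9, 0.7) ⇒ IN Λ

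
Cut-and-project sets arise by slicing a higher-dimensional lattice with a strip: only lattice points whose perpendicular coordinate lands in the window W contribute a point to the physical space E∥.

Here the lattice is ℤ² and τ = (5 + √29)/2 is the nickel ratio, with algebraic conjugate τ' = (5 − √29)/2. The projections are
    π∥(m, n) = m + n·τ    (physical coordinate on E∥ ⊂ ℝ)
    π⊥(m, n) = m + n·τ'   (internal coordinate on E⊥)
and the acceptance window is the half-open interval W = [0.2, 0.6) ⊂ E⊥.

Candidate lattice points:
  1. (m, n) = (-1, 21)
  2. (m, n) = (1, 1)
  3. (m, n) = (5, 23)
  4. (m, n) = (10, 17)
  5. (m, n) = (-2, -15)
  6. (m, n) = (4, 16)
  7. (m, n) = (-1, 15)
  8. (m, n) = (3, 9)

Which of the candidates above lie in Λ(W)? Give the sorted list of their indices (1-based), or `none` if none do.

τ' = (5−√29)/2 ≈ -0.192582.
[1] lift (-1,21): star map gives -5.044230; window check 0.2 ≤ -5.044230 < 0.6 is false → out
[2] lift (1,1): star map gives 0.807418; window check 0.2 ≤ 0.807418 < 0.6 is false → out
[3] lift (5,23): star map gives 0.570605; window check 0.2 ≤ 0.570605 < 0.6 is true → IN Λ
[4] lift (10,17): star map gives 6.726099; window check 0.2 ≤ 6.726099 < 0.6 is false → out
[5] lift (-2,-15): star map gives 0.888736; window check 0.2 ≤ 0.888736 < 0.6 is false → out
[6] lift (4,16): star map gives 0.918682; window check 0.2 ≤ 0.918682 < 0.6 is false → out
[7] lift (-1,15): star map gives -3.888736; window check 0.2 ≤ -3.888736 < 0.6 is false → out
[8] lift (3,9): star map gives 1.266758; window check 0.2 ≤ 1.266758 < 0.6 is false → out

3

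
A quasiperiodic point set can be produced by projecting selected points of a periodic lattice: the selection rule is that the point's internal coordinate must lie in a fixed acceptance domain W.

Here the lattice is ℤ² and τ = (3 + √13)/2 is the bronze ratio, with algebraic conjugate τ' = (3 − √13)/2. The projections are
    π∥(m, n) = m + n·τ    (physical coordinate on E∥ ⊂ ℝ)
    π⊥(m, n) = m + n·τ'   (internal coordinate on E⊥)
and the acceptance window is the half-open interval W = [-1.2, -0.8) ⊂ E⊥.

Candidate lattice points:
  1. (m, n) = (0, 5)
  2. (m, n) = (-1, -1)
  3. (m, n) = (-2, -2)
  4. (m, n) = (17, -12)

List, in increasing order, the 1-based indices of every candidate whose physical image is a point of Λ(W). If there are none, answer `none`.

Compute τ' = (3−√13)/2 = -0.302776, so π⊥(m,n) = m -0.302776·n.
#1 (0,5): internal coord 0 + (5)·τ' = -1.513878; -1.513878 ∉ [-1.2, -0.8) → out
#2 (-1,-1): internal coord -1 + (-1)·τ' = -0.697224; -0.697224 ∉ [-1.2, -0.8) → out
#3 (-2,-2): internal coord -2 + (-2)·τ' = -1.394449; -1.394449 ∉ [-1.2, -0.8) → out
#4 (17,-12): internal coord 17 + (-12)·τ' = +20.633308; +20.633308 ∉ [-1.2, -0.8) → out

none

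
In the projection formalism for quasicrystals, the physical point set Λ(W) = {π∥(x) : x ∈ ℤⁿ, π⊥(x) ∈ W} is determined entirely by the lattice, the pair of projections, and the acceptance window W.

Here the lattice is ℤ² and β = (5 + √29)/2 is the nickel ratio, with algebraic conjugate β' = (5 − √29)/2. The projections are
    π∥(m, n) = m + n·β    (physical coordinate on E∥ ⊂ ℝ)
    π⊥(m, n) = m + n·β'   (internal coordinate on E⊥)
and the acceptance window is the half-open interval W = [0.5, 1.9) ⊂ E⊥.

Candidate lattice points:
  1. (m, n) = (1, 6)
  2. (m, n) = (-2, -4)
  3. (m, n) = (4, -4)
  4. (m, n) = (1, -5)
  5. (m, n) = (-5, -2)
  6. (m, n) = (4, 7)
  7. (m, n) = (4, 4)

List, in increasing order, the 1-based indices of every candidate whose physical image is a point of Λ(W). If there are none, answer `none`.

none

β' = (5−√29)/2 ≈ -0.192582.
#1 (1,6): internal coord 1 + (6)·β' = -0.155494; -0.155494 ∉ [0.5, 1.9) → out
#2 (-2,-4): internal coord -2 + (-4)·β' = -1.229670; -1.229670 ∉ [0.5, 1.9) → out
#3 (4,-4): internal coord 4 + (-4)·β' = +4.770330; +4.770330 ∉ [0.5, 1.9) → out
#4 (1,-5): internal coord 1 + (-5)·β' = +1.962912; +1.962912 ∉ [0.5, 1.9) → out
#5 (-5,-2): internal coord -5 + (-2)·β' = -4.614835; -4.614835 ∉ [0.5, 1.9) → out
#6 (4,7): internal coord 4 + (7)·β' = +2.651923; +2.651923 ∉ [0.5, 1.9) → out
#7 (4,4): internal coord 4 + (4)·β' = +3.229670; +3.229670 ∉ [0.5, 1.9) → out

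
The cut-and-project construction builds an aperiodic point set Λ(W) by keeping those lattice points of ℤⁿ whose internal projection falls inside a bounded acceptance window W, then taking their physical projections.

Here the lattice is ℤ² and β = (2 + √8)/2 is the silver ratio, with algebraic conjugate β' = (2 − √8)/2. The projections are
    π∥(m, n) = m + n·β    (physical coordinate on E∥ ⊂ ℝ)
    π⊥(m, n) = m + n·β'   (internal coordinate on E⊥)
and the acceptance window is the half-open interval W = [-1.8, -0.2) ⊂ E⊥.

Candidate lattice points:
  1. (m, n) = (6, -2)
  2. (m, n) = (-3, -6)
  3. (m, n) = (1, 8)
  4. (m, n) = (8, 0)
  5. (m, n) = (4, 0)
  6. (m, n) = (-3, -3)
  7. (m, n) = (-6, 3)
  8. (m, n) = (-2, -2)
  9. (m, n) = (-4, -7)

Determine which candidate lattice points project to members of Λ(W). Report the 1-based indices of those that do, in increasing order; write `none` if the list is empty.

Numerically β ≈ 2.41421 and β' = −1/β ≈ -0.41421.
[1] lift (6,-2): star map gives 6.82843; window check -1.8 ≤ 6.82843 < -0.2 is false → out
[2] lift (-3,-6): star map gives -0.51472; window check -1.8 ≤ -0.51472 < -0.2 is true → IN Λ
[3] lift (1,8): star map gives -2.31371; window check -1.8 ≤ -2.31371 < -0.2 is false → out
[4] lift (8,0): star map gives 8.00000; window check -1.8 ≤ 8.00000 < -0.2 is false → out
[5] lift (4,0): star map gives 4.00000; window check -1.8 ≤ 4.00000 < -0.2 is false → out
[6] lift (-3,-3): star map gives -1.75736; window check -1.8 ≤ -1.75736 < -0.2 is true → IN Λ
[7] lift (-6,3): star map gives -7.24264; window check -1.8 ≤ -7.24264 < -0.2 is false → out
[8] lift (-2,-2): star map gives -1.17157; window check -1.8 ≤ -1.17157 < -0.2 is true → IN Λ
[9] lift (-4,-7): star map gives -1.10051; window check -1.8 ≤ -1.10051 < -0.2 is true → IN Λ

2, 6, 8, 9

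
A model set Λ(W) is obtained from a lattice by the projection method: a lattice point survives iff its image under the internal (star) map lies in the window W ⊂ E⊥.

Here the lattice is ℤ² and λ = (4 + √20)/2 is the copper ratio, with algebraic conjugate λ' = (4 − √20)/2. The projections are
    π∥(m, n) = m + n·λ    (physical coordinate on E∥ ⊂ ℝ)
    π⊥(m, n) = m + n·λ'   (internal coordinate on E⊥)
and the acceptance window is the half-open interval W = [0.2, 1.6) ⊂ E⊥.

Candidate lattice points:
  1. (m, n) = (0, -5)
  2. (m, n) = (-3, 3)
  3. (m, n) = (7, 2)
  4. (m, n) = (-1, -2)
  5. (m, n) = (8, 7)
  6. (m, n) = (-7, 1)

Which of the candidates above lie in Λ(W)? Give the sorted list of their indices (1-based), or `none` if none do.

λ' = (4−√20)/2 ≈ -0.23607.
#1 (0,-5): internal coord 0 + (-5)·λ' = +1.18034; +1.18034 ∈ [0.2, 1.6) → IN Λ
#2 (-3,3): internal coord -3 + (3)·λ' = -3.70820; -3.70820 ∉ [0.2, 1.6) → out
#3 (7,2): internal coord 7 + (2)·λ' = +6.52786; +6.52786 ∉ [0.2, 1.6) → out
#4 (-1,-2): internal coord -1 + (-2)·λ' = -0.52786; -0.52786 ∉ [0.2, 1.6) → out
#5 (8,7): internal coord 8 + (7)·λ' = +6.34752; +6.34752 ∉ [0.2, 1.6) → out
#6 (-7,1): internal coord -7 + (1)·λ' = -7.23607; -7.23607 ∉ [0.2, 1.6) → out

1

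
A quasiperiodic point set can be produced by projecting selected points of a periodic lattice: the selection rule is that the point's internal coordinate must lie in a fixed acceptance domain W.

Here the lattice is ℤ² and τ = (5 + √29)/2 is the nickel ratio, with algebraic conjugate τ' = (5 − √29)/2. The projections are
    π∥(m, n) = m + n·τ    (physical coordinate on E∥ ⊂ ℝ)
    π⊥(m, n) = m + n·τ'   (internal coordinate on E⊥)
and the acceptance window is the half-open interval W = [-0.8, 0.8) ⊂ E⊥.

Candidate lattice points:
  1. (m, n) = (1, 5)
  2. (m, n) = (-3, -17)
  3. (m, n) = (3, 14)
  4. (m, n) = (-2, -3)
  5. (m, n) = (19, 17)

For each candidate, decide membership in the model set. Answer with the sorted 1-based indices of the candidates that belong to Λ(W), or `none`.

Numerically τ ≈ 5.1926 and τ' = −1/τ ≈ -0.1926.
candidate 1: (m,n)=(1,5) → π∥ = 1+5·τ ≈ 26.9629, π⊥ = 1+5·τ' ≈ 0.0371 ∈ [-0.8, 0.8) ⇒ IN Λ
candidate 2: (m,n)=(-3,-17) → π∥ = -3-17·τ ≈ -91.2739, π⊥ = -3-17·τ' ≈ 0.2739 ∈ [-0.8, 0.8) ⇒ IN Λ
candidate 3: (m,n)=(3,14) → π∥ = 3+14·τ ≈ 75.6962, π⊥ = 3+14·τ' ≈ 0.3038 ∈ [-0.8, 0.8) ⇒ IN Λ
candidate 4: (m,n)=(-2,-3) → π∥ = -2-3·τ ≈ -17.5777, π⊥ = -2-3·τ' ≈ -1.4223 ∉ [-0.8, 0.8) ⇒ out
candidate 5: (m,n)=(19,17) → π∥ = 19+17·τ ≈ 107.2739, π⊥ = 19+17·τ' ≈ 15.7261 ∉ [-0.8, 0.8) ⇒ out

1, 2, 3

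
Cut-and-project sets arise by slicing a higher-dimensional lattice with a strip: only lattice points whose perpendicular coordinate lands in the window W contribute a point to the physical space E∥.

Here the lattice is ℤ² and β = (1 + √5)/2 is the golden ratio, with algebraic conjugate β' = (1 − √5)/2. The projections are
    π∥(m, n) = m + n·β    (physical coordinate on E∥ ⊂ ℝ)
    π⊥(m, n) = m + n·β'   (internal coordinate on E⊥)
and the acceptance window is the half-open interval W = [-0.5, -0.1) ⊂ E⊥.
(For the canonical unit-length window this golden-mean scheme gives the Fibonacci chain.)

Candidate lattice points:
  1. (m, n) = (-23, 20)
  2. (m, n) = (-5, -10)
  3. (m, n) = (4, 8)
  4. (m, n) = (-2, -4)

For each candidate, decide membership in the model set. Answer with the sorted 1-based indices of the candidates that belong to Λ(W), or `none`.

β' = (1−√5)/2 ≈ -0.61803.
#1 (-23,20): internal coord -23 + (20)·β' = -35.36068; -35.36068 ∉ [-0.5, -0.1) → out
#2 (-5,-10): internal coord -5 + (-10)·β' = +1.18034; +1.18034 ∉ [-0.5, -0.1) → out
#3 (4,8): internal coord 4 + (8)·β' = -0.94427; -0.94427 ∉ [-0.5, -0.1) → out
#4 (-2,-4): internal coord -2 + (-4)·β' = +0.47214; +0.47214 ∉ [-0.5, -0.1) → out

none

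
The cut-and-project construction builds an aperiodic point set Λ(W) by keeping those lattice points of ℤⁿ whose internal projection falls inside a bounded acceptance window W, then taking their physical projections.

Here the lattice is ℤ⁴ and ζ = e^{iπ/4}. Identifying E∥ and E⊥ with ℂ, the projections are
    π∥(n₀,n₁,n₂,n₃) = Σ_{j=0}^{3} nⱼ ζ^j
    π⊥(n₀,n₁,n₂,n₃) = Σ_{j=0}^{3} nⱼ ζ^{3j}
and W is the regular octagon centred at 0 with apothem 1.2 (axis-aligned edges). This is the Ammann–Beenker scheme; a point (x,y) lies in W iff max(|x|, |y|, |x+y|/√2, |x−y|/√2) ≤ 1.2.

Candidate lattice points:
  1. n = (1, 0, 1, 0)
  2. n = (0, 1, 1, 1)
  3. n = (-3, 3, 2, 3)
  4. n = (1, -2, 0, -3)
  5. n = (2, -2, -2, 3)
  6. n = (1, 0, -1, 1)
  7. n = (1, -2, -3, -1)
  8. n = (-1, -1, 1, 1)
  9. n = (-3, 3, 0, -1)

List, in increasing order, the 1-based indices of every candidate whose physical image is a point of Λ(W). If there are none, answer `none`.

2, 8

With ζ = e^{iπ/4} the internal vectors are ζ^0,ζ^3,ζ^6,ζ^9.
#1 (1, 0, 1, 0): internal (1.000000, -1.000000); octagon support 1.414214 vs apothem 1.2 → ∉ W
#2 (0, 1, 1, 1): internal (0.000000, 0.414214); octagon support 0.414214 vs apothem 1.2 → ∈ W
#3 (-3, 3, 2, 3): internal (-3.000000, 2.242641); octagon support 3.707107 vs apothem 1.2 → ∉ W
#4 (1, -2, 0, -3): internal (0.292893, -3.535534); octagon support 3.535534 vs apothem 1.2 → ∉ W
#5 (2, -2, -2, 3): internal (5.535534, 2.707107); octagon support 5.828427 vs apothem 1.2 → ∉ W
#6 (1, 0, -1, 1): internal (1.707107, 1.707107); octagon support 2.414214 vs apothem 1.2 → ∉ W
#7 (1, -2, -3, -1): internal (1.707107, 0.878680); octagon support 1.828427 vs apothem 1.2 → ∉ W
#8 (-1, -1, 1, 1): internal (0.414214, -1.000000); octagon support 1.000000 vs apothem 1.2 → ∈ W
#9 (-3, 3, 0, -1): internal (-5.828427, 1.414214); octagon support 5.828427 vs apothem 1.2 → ∉ W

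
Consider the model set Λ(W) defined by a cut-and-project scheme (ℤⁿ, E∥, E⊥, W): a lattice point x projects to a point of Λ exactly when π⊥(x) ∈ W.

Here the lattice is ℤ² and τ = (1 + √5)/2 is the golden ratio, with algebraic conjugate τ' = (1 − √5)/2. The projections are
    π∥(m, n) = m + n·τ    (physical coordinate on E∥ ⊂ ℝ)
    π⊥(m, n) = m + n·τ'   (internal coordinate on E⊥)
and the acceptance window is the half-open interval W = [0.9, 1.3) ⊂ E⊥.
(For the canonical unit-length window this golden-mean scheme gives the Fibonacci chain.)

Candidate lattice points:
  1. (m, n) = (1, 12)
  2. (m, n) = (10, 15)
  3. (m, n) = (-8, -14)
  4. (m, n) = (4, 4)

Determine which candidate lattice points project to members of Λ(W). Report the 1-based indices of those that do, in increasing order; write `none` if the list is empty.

τ' = (1−√5)/2 ≈ -0.6180.
candidate 1: (m,n)=(1,12) → π∥ = 1+12·τ ≈ 20.4164, π⊥ = 1+12·τ' ≈ -6.4164 ∉ [0.9, 1.3) ⇒ out
candidate 2: (m,n)=(10,15) → π∥ = 10+15·τ ≈ 34.2705, π⊥ = 10+15·τ' ≈ 0.7295 ∉ [0.9, 1.3) ⇒ out
candidate 3: (m,n)=(-8,-14) → π∥ = -8-14·τ ≈ -30.6525, π⊥ = -8-14·τ' ≈ 0.6525 ∉ [0.9, 1.3) ⇒ out
candidate 4: (m,n)=(4,4) → π∥ = 4+4·τ ≈ 10.4721, π⊥ = 4+4·τ' ≈ 1.5279 ∉ [0.9, 1.3) ⇒ out

none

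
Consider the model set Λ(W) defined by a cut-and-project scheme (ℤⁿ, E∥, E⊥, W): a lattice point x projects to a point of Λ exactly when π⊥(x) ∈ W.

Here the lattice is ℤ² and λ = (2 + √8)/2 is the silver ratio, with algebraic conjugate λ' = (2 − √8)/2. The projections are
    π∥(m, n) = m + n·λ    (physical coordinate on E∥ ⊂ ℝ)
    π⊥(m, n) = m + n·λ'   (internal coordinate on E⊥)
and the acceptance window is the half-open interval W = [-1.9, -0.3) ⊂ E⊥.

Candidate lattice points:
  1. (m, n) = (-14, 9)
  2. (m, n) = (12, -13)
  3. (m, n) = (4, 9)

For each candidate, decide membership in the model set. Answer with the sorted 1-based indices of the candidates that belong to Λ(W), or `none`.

Numerically λ ≈ 2.4142 and λ' = −1/λ ≈ -0.4142.
[1] lift (-14,9): star map gives -17.7279; window check -1.9 ≤ -17.7279 < -0.3 is false → out
[2] lift (12,-13): star map gives 17.3848; window check -1.9 ≤ 17.3848 < -0.3 is false → out
[3] lift (4,9): star map gives 0.2721; window check -1.9 ≤ 0.2721 < -0.3 is false → out

none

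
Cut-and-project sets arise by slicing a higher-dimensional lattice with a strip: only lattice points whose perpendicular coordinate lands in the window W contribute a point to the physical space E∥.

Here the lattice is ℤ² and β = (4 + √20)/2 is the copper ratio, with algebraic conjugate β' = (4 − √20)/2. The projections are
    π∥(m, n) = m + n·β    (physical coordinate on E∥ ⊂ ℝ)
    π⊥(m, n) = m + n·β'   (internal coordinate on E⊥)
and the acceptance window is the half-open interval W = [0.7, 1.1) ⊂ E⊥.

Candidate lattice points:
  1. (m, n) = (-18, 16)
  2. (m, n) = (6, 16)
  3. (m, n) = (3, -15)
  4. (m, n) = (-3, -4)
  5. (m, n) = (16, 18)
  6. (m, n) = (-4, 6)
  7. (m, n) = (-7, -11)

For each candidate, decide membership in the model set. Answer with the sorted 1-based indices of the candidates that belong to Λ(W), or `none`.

Compute β' = (4−√20)/2 = -0.2361, so π⊥(m,n) = m -0.2361·n.
candidate 1: (m,n)=(-18,16) → π∥ = -18+16·β ≈ 49.7771, π⊥ = -18+16·β' ≈ -21.7771 ∉ [0.7, 1.1) ⇒ out
candidate 2: (m,n)=(6,16) → π∥ = 6+16·β ≈ 73.7771, π⊥ = 6+16·β' ≈ 2.2229 ∉ [0.7, 1.1) ⇒ out
candidate 3: (m,n)=(3,-15) → π∥ = 3-15·β ≈ -60.5410, π⊥ = 3-15·β' ≈ 6.5410 ∉ [0.7, 1.1) ⇒ out
candidate 4: (m,n)=(-3,-4) → π∥ = -3-4·β ≈ -19.9443, π⊥ = -3-4·β' ≈ -2.0557 ∉ [0.7, 1.1) ⇒ out
candidate 5: (m,n)=(16,18) → π∥ = 16+18·β ≈ 92.2492, π⊥ = 16+18·β' ≈ 11.7508 ∉ [0.7, 1.1) ⇒ out
candidate 6: (m,n)=(-4,6) → π∥ = -4+6·β ≈ 21.4164, π⊥ = -4+6·β' ≈ -5.4164 ∉ [0.7, 1.1) ⇒ out
candidate 7: (m,n)=(-7,-11) → π∥ = -7-11·β ≈ -53.5967, π⊥ = -7-11·β' ≈ -4.4033 ∉ [0.7, 1.1) ⇒ out

none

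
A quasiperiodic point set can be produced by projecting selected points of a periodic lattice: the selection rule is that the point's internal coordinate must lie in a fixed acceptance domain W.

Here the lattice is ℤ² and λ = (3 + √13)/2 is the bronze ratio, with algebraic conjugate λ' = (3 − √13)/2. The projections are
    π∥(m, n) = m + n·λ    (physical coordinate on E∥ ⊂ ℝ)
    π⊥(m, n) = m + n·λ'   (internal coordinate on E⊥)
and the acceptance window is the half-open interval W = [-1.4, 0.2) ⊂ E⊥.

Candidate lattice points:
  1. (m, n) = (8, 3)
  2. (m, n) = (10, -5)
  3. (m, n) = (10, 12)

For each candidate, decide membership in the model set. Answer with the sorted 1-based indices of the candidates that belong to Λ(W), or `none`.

λ' = (3−√13)/2 ≈ -0.3028.
[1] lift (8,3): star map gives 7.0917; window check -1.4 ≤ 7.0917 < 0.2 is false → out
[2] lift (10,-5): star map gives 11.5139; window check -1.4 ≤ 11.5139 < 0.2 is false → out
[3] lift (10,12): star map gives 6.3667; window check -1.4 ≤ 6.3667 < 0.2 is false → out

none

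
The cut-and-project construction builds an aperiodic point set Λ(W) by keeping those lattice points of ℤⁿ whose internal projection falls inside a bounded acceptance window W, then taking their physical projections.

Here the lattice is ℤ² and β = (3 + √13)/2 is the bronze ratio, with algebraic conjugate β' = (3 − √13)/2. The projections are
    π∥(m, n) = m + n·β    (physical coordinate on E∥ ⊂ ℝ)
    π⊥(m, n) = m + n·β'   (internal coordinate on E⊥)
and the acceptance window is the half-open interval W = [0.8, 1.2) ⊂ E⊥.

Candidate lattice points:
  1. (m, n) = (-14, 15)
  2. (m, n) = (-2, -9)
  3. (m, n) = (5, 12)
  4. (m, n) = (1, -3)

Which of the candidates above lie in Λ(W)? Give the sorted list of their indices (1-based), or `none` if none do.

Numerically β ≈ 3.3028 and β' = −1/β ≈ -0.3028.
candidate 1: (m,n)=(-14,15) → π∥ = -14+15·β ≈ 35.5416, π⊥ = -14+15·β' ≈ -18.5416 ∉ [0.8, 1.2) ⇒ out
candidate 2: (m,n)=(-2,-9) → π∥ = -2-9·β ≈ -31.7250, π⊥ = -2-9·β' ≈ 0.7250 ∉ [0.8, 1.2) ⇒ out
candidate 3: (m,n)=(5,12) → π∥ = 5+12·β ≈ 44.6333, π⊥ = 5+12·β' ≈ 1.3667 ∉ [0.8, 1.2) ⇒ out
candidate 4: (m,n)=(1,-3) → π∥ = 1-3·β ≈ -8.9083, π⊥ = 1-3·β' ≈ 1.9083 ∉ [0.8, 1.2) ⇒ out

none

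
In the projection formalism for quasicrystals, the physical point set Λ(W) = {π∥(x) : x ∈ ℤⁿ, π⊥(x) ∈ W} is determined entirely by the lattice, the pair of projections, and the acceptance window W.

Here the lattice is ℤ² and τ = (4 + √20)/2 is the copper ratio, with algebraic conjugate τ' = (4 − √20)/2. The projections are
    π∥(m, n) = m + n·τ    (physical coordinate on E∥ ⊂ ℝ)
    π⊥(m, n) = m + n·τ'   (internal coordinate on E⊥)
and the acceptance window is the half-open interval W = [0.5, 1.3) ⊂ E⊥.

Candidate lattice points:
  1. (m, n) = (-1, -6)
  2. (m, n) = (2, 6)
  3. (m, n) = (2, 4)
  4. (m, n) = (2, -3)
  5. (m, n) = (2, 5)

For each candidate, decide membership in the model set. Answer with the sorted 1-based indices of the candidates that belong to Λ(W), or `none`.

Numerically τ ≈ 4.236068 and τ' = −1/τ ≈ -0.236068.
[1] lift (-1,-6): star map gives 0.416408; window check 0.5 ≤ 0.416408 < 1.3 is false → out
[2] lift (2,6): star map gives 0.583592; window check 0.5 ≤ 0.583592 < 1.3 is true → IN Λ
[3] lift (2,4): star map gives 1.055728; window check 0.5 ≤ 1.055728 < 1.3 is true → IN Λ
[4] lift (2,-3): star map gives 2.708204; window check 0.5 ≤ 2.708204 < 1.3 is false → out
[5] lift (2,5): star map gives 0.819660; window check 0.5 ≤ 0.819660 < 1.3 is true → IN Λ

2, 3, 5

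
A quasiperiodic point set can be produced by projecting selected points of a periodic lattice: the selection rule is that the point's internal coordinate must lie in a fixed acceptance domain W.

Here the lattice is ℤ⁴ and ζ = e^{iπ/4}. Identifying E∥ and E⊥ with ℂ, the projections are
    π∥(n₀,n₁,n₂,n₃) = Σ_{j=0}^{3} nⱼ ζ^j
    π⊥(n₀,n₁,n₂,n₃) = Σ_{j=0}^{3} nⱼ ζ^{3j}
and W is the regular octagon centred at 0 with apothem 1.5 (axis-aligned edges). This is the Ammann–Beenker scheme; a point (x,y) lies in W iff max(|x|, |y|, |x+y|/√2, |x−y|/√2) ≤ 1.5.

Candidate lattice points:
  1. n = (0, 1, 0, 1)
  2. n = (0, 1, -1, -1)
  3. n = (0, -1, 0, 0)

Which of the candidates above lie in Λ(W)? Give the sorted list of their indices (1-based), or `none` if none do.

1, 3

π⊥(n) = n₀ + n₁ζ³ + n₂ζ⁶ + n₃ζ⁹ where ζ = e^{iπ/4}.
#1 (0, 1, 0, 1): internal (0.000000, 1.414214); octagon support 1.414214 vs apothem 1.5 → ∈ W
#2 (0, 1, -1, -1): internal (-1.414214, 1.000000); octagon support 1.707107 vs apothem 1.5 → ∉ W
#3 (0, -1, 0, 0): internal (0.707107, -0.707107); octagon support 1.000000 vs apothem 1.5 → ∈ W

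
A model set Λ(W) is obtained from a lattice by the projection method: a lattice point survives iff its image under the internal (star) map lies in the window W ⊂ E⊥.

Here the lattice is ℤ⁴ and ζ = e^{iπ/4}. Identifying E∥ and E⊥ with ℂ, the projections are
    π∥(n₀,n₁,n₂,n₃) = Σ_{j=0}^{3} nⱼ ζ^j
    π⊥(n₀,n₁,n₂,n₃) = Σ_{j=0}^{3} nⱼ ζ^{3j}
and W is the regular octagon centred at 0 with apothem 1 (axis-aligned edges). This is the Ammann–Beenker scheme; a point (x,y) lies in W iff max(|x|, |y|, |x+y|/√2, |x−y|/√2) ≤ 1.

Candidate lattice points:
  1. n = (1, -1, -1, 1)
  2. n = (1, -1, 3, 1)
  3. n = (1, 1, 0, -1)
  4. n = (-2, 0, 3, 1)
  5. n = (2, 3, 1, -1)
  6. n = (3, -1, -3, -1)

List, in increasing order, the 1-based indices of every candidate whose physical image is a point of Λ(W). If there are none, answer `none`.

π⊥(n) = n₀ + n₁ζ³ + n₂ζ⁶ + n₃ζ⁹ where ζ = e^{iπ/4}.
#1 (1, -1, -1, 1): internal (2.414214, 1.000000); octagon support 2.414214 vs apothem 1 → ∉ W
#2 (1, -1, 3, 1): internal (2.414214, -3.000000); octagon support 3.828427 vs apothem 1 → ∉ W
#3 (1, 1, 0, -1): internal (-0.414214, 0.000000); octagon support 0.414214 vs apothem 1 → ∈ W
#4 (-2, 0, 3, 1): internal (-1.292893, -2.292893); octagon support 2.535534 vs apothem 1 → ∉ W
#5 (2, 3, 1, -1): internal (-0.828427, 0.414214); octagon support 0.878680 vs apothem 1 → ∈ W
#6 (3, -1, -3, -1): internal (3.000000, 1.585786); octagon support 3.242641 vs apothem 1 → ∉ W

3, 5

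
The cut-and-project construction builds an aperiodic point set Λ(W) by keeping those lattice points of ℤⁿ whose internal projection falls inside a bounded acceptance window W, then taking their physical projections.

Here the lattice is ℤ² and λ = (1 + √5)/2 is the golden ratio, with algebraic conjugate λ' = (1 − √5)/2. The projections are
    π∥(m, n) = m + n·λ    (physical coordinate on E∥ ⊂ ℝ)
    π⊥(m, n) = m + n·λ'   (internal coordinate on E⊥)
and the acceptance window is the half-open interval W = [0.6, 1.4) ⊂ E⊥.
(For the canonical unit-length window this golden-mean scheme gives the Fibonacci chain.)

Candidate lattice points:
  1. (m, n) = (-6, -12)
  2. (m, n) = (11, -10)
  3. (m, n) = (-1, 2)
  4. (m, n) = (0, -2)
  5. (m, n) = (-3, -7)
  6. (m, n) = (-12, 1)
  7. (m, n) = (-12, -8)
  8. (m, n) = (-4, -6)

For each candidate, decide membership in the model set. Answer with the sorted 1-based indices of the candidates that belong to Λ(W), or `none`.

λ' = (1−√5)/2 ≈ -0.6180.
#1 (-6,-12): internal coord -6 + (-12)·λ' = +1.4164; +1.4164 ∉ [0.6, 1.4) → out
#2 (11,-10): internal coord 11 + (-10)·λ' = +17.1803; +17.1803 ∉ [0.6, 1.4) → out
#3 (-1,2): internal coord -1 + (2)·λ' = -2.2361; -2.2361 ∉ [0.6, 1.4) → out
#4 (0,-2): internal coord 0 + (-2)·λ' = +1.2361; +1.2361 ∈ [0.6, 1.4) → IN Λ
#5 (-3,-7): internal coord -3 + (-7)·λ' = +1.3262; +1.3262 ∈ [0.6, 1.4) → IN Λ
#6 (-12,1): internal coord -12 + (1)·λ' = -12.6180; -12.6180 ∉ [0.6, 1.4) → out
#7 (-12,-8): internal coord -12 + (-8)·λ' = -7.0557; -7.0557 ∉ [0.6, 1.4) → out
#8 (-4,-6): internal coord -4 + (-6)·λ' = -0.2918; -0.2918 ∉ [0.6, 1.4) → out

4, 5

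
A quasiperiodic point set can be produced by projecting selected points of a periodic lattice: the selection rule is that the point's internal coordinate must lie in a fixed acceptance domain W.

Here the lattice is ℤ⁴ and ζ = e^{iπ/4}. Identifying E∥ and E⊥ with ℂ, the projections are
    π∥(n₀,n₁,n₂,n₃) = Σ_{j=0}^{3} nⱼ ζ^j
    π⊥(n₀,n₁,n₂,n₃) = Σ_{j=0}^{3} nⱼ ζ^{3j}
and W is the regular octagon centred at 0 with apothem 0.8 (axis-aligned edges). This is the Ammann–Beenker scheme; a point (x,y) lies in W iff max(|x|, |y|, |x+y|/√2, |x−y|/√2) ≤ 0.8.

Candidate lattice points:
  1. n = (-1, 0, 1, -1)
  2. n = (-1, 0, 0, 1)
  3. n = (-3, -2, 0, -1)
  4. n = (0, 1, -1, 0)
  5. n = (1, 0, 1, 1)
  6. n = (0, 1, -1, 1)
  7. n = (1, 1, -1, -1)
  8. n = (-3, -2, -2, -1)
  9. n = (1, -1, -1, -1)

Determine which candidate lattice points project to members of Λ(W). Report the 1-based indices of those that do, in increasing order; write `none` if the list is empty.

2

With ζ = e^{iπ/4} the internal vectors are ζ^0,ζ^3,ζ^6,ζ^9.
candidate 1: n = (-1, 0, 1, -1) → π⊥ ≈ (-1.7071, -1.7071); max(|x|,|y|,|x±y|/√2) = 2.4142 > 0.8 ⇒ ∉ W
candidate 2: n = (-1, 0, 0, 1) → π⊥ ≈ (-0.2929, +0.7071); max(|x|,|y|,|x±y|/√2) = 0.7071 ≤ 0.8 ⇒ ∈ W
candidate 3: n = (-3, -2, 0, -1) → π⊥ ≈ (-2.2929, -2.1213); max(|x|,|y|,|x±y|/√2) = 3.1213 > 0.8 ⇒ ∉ W
candidate 4: n = (0, 1, -1, 0) → π⊥ ≈ (-0.7071, +1.7071); max(|x|,|y|,|x±y|/√2) = 1.7071 > 0.8 ⇒ ∉ W
candidate 5: n = (1, 0, 1, 1) → π⊥ ≈ (+1.7071, -0.2929); max(|x|,|y|,|x±y|/√2) = 1.7071 > 0.8 ⇒ ∉ W
candidate 6: n = (0, 1, -1, 1) → π⊥ ≈ (+0.0000, +2.4142); max(|x|,|y|,|x±y|/√2) = 2.4142 > 0.8 ⇒ ∉ W
candidate 7: n = (1, 1, -1, -1) → π⊥ ≈ (-0.4142, +1.0000); max(|x|,|y|,|x±y|/√2) = 1.0000 > 0.8 ⇒ ∉ W
candidate 8: n = (-3, -2, -2, -1) → π⊥ ≈ (-2.2929, -0.1213); max(|x|,|y|,|x±y|/√2) = 2.2929 > 0.8 ⇒ ∉ W
candidate 9: n = (1, -1, -1, -1) → π⊥ ≈ (+1.0000, -0.4142); max(|x|,|y|,|x±y|/√2) = 1.0000 > 0.8 ⇒ ∉ W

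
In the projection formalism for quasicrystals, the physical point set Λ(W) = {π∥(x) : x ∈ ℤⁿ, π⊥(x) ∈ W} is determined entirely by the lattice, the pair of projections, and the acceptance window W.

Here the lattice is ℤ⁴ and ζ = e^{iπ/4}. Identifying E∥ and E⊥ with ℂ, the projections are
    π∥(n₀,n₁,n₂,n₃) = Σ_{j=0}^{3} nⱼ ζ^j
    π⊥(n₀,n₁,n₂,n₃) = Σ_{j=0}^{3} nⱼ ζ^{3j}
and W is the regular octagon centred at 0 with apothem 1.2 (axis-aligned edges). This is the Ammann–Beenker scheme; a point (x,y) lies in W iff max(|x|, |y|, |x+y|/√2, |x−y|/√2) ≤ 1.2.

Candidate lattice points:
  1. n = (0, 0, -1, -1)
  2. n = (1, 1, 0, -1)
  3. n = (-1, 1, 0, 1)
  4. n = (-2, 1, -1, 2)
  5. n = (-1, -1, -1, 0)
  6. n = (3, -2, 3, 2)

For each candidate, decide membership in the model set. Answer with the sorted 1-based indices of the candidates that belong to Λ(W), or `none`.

1, 2, 5

Internal map: ζ^{3j} for j=0..3 gives (1,0), (−√2/2,√2/2), (0,−1), (√2/2,√2/2).
candidate 1: n = (0, 0, -1, -1) → π⊥ ≈ (-0.707107, +0.292893); max(|x|,|y|,|x±y|/√2) = 0.707107 ≤ 1.2 ⇒ ∈ W
candidate 2: n = (1, 1, 0, -1) → π⊥ ≈ (-0.414214, +0.000000); max(|x|,|y|,|x±y|/√2) = 0.414214 ≤ 1.2 ⇒ ∈ W
candidate 3: n = (-1, 1, 0, 1) → π⊥ ≈ (-1.000000, +1.414214); max(|x|,|y|,|x±y|/√2) = 1.707107 > 1.2 ⇒ ∉ W
candidate 4: n = (-2, 1, -1, 2) → π⊥ ≈ (-1.292893, +3.121320); max(|x|,|y|,|x±y|/√2) = 3.121320 > 1.2 ⇒ ∉ W
candidate 5: n = (-1, -1, -1, 0) → π⊥ ≈ (-0.292893, +0.292893); max(|x|,|y|,|x±y|/√2) = 0.414214 ≤ 1.2 ⇒ ∈ W
candidate 6: n = (3, -2, 3, 2) → π⊥ ≈ (+5.828427, -3.000000); max(|x|,|y|,|x±y|/√2) = 6.242641 > 1.2 ⇒ ∉ W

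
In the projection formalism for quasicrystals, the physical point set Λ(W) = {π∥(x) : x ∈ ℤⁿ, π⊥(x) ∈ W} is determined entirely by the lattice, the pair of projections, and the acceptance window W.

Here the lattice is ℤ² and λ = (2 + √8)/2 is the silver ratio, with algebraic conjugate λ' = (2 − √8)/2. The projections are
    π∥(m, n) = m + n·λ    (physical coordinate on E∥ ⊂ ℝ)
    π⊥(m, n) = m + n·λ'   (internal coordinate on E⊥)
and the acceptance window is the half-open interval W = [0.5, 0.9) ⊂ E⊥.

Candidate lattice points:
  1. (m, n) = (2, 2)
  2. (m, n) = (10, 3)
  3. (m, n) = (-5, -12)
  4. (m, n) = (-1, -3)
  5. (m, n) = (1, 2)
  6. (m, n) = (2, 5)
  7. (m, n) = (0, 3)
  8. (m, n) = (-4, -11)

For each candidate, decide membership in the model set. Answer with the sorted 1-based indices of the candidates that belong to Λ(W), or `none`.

λ' = (2−√8)/2 ≈ -0.4142.
#1 (2,2): internal coord 2 + (2)·λ' = +1.1716; +1.1716 ∉ [0.5, 0.9) → out
#2 (10,3): internal coord 10 + (3)·λ' = +8.7574; +8.7574 ∉ [0.5, 0.9) → out
#3 (-5,-12): internal coord -5 + (-12)·λ' = -0.0294; -0.0294 ∉ [0.5, 0.9) → out
#4 (-1,-3): internal coord -1 + (-3)·λ' = +0.2426; +0.2426 ∉ [0.5, 0.9) → out
#5 (1,2): internal coord 1 + (2)·λ' = +0.1716; +0.1716 ∉ [0.5, 0.9) → out
#6 (2,5): internal coord 2 + (5)·λ' = -0.0711; -0.0711 ∉ [0.5, 0.9) → out
#7 (0,3): internal coord 0 + (3)·λ' = -1.2426; -1.2426 ∉ [0.5, 0.9) → out
#8 (-4,-11): internal coord -4 + (-11)·λ' = +0.5563; +0.5563 ∈ [0.5, 0.9) → IN Λ

8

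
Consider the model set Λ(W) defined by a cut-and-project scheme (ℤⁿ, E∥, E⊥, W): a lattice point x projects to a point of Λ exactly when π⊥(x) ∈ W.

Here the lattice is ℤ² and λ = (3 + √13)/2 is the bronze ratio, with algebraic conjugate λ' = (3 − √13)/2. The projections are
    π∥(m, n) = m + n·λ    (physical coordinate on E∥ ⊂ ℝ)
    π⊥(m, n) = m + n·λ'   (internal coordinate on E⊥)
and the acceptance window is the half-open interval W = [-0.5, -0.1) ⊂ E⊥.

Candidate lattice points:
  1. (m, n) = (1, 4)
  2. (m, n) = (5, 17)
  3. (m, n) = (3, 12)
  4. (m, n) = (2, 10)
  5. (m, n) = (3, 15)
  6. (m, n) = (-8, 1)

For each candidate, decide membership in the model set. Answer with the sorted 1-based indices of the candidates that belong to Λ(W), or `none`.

1, 2

λ' = (3−√13)/2 ≈ -0.3028.
#1 (1,4): internal coord 1 + (4)·λ' = -0.2111; -0.2111 ∈ [-0.5, -0.1) → IN Λ
#2 (5,17): internal coord 5 + (17)·λ' = -0.1472; -0.1472 ∈ [-0.5, -0.1) → IN Λ
#3 (3,12): internal coord 3 + (12)·λ' = -0.6333; -0.6333 ∉ [-0.5, -0.1) → out
#4 (2,10): internal coord 2 + (10)·λ' = -1.0278; -1.0278 ∉ [-0.5, -0.1) → out
#5 (3,15): internal coord 3 + (15)·λ' = -1.5416; -1.5416 ∉ [-0.5, -0.1) → out
#6 (-8,1): internal coord -8 + (1)·λ' = -8.3028; -8.3028 ∉ [-0.5, -0.1) → out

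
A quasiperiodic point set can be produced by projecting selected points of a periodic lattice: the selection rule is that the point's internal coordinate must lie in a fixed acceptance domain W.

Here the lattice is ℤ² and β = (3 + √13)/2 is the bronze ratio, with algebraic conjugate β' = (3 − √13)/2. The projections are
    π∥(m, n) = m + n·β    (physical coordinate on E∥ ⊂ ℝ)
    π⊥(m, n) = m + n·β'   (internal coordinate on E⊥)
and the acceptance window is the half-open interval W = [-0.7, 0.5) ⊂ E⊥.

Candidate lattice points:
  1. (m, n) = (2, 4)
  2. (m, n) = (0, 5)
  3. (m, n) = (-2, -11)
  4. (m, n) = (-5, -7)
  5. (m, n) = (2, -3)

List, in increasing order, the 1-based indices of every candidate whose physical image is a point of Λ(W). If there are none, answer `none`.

none

β' = (3−√13)/2 ≈ -0.30278.
[1] lift (2,4): star map gives 0.78890; window check -0.7 ≤ 0.78890 < 0.5 is false → out
[2] lift (0,5): star map gives -1.51388; window check -0.7 ≤ -1.51388 < 0.5 is false → out
[3] lift (-2,-11): star map gives 1.33053; window check -0.7 ≤ 1.33053 < 0.5 is false → out
[4] lift (-5,-7): star map gives -2.88057; window check -0.7 ≤ -2.88057 < 0.5 is false → out
[5] lift (2,-3): star map gives 2.90833; window check -0.7 ≤ 2.90833 < 0.5 is false → out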